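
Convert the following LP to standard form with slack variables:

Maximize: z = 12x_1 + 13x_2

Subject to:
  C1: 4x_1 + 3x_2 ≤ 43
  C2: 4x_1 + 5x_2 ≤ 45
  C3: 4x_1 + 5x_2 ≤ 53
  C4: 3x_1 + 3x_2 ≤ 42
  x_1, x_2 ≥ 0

max z = 12x_1 + 13x_2

s.t.
  4x_1 + 3x_2 + s1 = 43
  4x_1 + 5x_2 + s2 = 45
  4x_1 + 5x_2 + s3 = 53
  3x_1 + 3x_2 + s4 = 42
  x_1, x_2, s1, s2, s3, s4 ≥ 0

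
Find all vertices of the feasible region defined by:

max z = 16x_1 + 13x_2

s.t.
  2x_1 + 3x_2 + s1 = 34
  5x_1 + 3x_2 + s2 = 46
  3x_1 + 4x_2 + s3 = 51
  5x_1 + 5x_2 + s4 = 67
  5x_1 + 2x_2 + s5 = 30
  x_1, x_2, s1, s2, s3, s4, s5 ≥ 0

(0, 0), (6, 0), (2, 10), (0, 11.33)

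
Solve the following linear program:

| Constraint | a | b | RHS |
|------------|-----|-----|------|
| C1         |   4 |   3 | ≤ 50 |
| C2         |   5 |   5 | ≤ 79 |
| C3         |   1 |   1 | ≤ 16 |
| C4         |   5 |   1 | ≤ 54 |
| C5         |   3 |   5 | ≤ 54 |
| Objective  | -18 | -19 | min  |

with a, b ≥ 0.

Evaluate the objective at each vertex of the feasible region:
  z(0, 0) = 0
  z(10.8, 0) = -194.4
  z(10.18, 3.091) = -242
  z(8, 6) = -258  ←
  z(0, 10.8) = -205.2
The minimum is at a = 8, b = 6.

a = 8, b = 6, z = -258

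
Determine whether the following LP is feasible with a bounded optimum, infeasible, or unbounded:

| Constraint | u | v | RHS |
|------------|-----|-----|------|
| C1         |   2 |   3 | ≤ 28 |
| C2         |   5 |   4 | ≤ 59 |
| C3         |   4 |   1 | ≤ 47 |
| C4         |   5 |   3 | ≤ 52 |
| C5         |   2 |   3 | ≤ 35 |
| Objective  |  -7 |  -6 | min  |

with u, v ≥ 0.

Feasible with a bounded optimal solution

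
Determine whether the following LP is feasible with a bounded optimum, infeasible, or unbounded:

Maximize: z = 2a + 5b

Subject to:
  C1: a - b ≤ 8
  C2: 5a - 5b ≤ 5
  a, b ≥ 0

Unbounded (objective can increase without bound)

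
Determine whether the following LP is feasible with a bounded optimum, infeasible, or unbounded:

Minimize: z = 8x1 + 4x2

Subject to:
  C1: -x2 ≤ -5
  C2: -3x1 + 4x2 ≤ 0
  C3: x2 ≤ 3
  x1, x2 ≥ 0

Infeasible (no feasible solution exists)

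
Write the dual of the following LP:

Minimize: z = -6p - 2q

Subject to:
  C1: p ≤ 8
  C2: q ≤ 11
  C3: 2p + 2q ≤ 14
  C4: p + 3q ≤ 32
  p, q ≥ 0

Primal min cᵀx s.t. Ax ≤ b, x ≥ 0  →  Dual max −bᵀy s.t. Aᵀy ≥ −c, y ≥ 0.

Maximize: z = -8y1 - 11y2 - 14y3 - 32y4

Subject to:
  y1 + 2y3 + y4 ≥ 6
  y2 + 2y3 + 3y4 ≥ 2
  y1, y2, y3, y4 ≥ 0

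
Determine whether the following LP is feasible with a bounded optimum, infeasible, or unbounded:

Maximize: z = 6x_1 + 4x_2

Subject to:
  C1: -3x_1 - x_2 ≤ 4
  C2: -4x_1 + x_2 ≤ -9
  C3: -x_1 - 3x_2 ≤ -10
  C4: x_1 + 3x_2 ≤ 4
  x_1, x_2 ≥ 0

Infeasible (no feasible solution exists)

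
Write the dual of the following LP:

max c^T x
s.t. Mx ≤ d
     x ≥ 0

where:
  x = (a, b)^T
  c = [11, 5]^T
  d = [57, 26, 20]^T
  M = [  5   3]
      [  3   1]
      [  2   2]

Primal max cᵀx s.t. Ax ≤ b, x ≥ 0  →  Dual min bᵀy s.t. Aᵀy ≥ c, y ≥ 0.

Minimize: z = 57y1 + 26y2 + 20y3

Subject to:
  5y1 + 3y2 + 2y3 ≥ 11
  3y1 + y2 + 2y3 ≥ 5
  y1, y2, y3 ≥ 0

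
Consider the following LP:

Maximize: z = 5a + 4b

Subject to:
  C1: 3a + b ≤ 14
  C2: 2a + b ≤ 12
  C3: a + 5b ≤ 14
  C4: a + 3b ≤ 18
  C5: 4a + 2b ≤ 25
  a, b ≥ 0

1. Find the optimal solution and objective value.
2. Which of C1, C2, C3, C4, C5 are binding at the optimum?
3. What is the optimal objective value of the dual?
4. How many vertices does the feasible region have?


1. a = 4, b = 2, z = 28
2. C1, C3
3. 28
4. 4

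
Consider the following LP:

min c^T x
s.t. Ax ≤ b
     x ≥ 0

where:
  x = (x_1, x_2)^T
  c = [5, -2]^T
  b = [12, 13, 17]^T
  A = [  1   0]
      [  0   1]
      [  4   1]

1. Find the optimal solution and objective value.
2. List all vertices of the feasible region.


1. x_1 = 0, x_2 = 13, z = -26
2. (0, 0), (4.25, 0), (1, 13), (0, 13)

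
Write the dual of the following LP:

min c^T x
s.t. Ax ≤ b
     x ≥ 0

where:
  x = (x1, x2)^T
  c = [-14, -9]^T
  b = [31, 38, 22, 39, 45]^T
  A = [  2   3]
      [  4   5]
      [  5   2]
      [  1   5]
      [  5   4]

Primal min cᵀx s.t. Ax ≤ b, x ≥ 0  →  Dual max −bᵀy s.t. Aᵀy ≥ −c, y ≥ 0.

Maximize: z = -31y1 - 38y2 - 22y3 - 39y4 - 45y5

Subject to:
  2y1 + 4y2 + 5y3 + y4 + 5y5 ≥ 14
  3y1 + 5y2 + 2y3 + 5y4 + 4y5 ≥ 9
  y1, y2, y3, y4, y5 ≥ 0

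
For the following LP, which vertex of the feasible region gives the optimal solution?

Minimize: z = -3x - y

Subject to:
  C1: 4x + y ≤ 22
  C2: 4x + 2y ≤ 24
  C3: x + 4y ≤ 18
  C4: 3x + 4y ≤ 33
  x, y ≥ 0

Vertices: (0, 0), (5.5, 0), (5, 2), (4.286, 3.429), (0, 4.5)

Evaluate the objective at each vertex of the feasible region:
  z(0, 0) = 0
  z(5.5, 0) = -16.5
  z(5, 2) = -17  ←
  z(4.286, 3.429) = -16.29
  z(0, 4.5) = -4.5
The minimum is at x = 5, y = 2.

(5, 2)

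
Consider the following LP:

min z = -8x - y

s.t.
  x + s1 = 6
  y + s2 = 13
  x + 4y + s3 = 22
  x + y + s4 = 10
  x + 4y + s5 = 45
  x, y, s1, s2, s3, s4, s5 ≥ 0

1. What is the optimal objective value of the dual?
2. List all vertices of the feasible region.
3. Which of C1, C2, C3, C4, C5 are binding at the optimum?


1. -52
2. (0, 0), (6, 0), (6, 4), (0, 5.5)
3. C1, C3, C4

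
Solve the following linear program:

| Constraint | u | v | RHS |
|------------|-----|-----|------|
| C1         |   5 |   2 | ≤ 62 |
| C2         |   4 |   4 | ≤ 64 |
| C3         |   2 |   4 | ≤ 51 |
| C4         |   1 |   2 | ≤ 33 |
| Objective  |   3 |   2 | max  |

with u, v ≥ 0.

Evaluate the objective at each vertex of the feasible region:
  z(0, 0) = 0
  z(12.4, 0) = 37.2
  z(10, 6) = 42  ←
  z(6.5, 9.5) = 38.5
  z(0, 12.75) = 25.5
The maximum is at u = 10, v = 6.

u = 10, v = 6, z = 42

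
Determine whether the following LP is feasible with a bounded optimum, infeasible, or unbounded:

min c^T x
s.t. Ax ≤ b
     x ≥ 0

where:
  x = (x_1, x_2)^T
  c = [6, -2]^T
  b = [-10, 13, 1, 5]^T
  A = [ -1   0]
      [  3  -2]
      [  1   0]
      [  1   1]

Infeasible (no feasible solution exists)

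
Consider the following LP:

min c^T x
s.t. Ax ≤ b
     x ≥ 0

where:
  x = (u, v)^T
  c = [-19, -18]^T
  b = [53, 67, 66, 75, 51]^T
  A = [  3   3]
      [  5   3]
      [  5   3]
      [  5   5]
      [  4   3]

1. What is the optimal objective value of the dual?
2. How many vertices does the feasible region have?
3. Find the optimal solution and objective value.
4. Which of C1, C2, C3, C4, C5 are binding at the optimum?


1. -276
2. 4
3. u = 6, v = 9, z = -276
4. C4, C5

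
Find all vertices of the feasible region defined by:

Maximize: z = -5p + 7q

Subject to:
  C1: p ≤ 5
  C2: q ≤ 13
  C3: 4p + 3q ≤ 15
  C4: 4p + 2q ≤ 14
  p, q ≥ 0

(0, 0), (3.5, 0), (3, 1), (0, 5)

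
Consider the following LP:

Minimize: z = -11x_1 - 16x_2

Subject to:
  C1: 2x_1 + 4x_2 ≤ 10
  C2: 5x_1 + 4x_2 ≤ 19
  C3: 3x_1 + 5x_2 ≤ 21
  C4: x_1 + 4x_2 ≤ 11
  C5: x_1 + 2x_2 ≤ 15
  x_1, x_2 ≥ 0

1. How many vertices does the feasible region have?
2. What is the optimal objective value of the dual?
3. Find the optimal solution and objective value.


1. 4
2. -49
3. x_1 = 3, x_2 = 1, z = -49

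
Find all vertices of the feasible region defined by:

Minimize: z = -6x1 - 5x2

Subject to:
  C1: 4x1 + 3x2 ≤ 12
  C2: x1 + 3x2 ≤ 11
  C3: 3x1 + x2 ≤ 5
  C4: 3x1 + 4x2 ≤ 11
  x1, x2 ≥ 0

(0, 0), (1.667, 0), (1, 2), (0, 2.75)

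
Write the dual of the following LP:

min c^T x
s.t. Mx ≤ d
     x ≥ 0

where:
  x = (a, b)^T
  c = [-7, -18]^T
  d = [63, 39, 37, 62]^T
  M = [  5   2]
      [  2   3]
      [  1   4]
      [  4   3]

Primal min cᵀx s.t. Ax ≤ b, x ≥ 0  →  Dual max −bᵀy s.t. Aᵀy ≥ −c, y ≥ 0.

Maximize: z = -63y1 - 39y2 - 37y3 - 62y4

Subject to:
  5y1 + 2y2 + y3 + 4y4 ≥ 7
  2y1 + 3y2 + 4y3 + 3y4 ≥ 18
  y1, y2, y3, y4 ≥ 0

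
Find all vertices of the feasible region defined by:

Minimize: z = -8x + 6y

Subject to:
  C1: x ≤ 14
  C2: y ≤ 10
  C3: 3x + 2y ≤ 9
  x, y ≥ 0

(0, 0), (3, 0), (0, 4.5)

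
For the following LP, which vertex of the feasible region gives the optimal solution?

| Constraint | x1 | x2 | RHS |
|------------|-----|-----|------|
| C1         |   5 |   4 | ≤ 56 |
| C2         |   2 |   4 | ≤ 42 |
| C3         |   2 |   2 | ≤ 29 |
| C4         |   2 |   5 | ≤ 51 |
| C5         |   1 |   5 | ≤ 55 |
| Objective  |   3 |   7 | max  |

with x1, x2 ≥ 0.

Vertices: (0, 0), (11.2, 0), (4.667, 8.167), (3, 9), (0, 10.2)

Evaluate the objective at each vertex of the feasible region:
  z(0, 0) = 0
  z(11.2, 0) = 33.6
  z(4.667, 8.167) = 71.17
  z(3, 9) = 72  ←
  z(0, 10.2) = 71.4
The maximum is at x1 = 3, x2 = 9.

(3, 9)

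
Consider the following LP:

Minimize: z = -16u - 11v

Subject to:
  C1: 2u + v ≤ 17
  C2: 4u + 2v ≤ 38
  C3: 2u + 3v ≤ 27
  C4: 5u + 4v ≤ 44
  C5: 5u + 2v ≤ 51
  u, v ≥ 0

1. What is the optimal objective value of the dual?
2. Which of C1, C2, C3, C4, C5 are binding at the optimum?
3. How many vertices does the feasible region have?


1. -139
2. C1, C4
3. 5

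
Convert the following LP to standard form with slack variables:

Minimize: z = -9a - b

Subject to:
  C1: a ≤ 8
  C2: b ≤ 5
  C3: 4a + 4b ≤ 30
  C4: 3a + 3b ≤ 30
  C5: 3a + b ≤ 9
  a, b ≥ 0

min z = -9a - b

s.t.
  a + s1 = 8
  b + s2 = 5
  4a + 4b + s3 = 30
  3a + 3b + s4 = 30
  3a + b + s5 = 9
  a, b, s1, s2, s3, s4, s5 ≥ 0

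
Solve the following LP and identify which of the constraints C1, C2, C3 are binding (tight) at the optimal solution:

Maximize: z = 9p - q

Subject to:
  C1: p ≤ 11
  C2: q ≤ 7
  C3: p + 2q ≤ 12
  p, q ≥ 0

At p = 11, q = 0, compute slack b - a·x for each constraint:
  C1: 11 − 11 = 0  (binding)
  C2: 7 − 0 = 7  (slack)
  C3: 12 − 11 = 1  (slack)

Optimal: p = 11, q = 0
Binding: C1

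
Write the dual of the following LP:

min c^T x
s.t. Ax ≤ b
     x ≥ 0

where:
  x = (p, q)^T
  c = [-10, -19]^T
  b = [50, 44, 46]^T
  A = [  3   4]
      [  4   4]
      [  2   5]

Primal min cᵀx s.t. Ax ≤ b, x ≥ 0  →  Dual max −bᵀy s.t. Aᵀy ≥ −c, y ≥ 0.

Maximize: z = -50y1 - 44y2 - 46y3

Subject to:
  3y1 + 4y2 + 2y3 ≥ 10
  4y1 + 4y2 + 5y3 ≥ 19
  y1, y2, y3 ≥ 0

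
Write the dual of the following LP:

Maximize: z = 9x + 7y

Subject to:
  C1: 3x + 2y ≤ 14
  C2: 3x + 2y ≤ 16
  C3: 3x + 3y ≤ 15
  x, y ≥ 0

Primal max cᵀx s.t. Ax ≤ b, x ≥ 0  →  Dual min bᵀy s.t. Aᵀy ≥ c, y ≥ 0.

Minimize: z = 14y1 + 16y2 + 15y3

Subject to:
  3y1 + 3y2 + 3y3 ≥ 9
  2y1 + 2y2 + 3y3 ≥ 7
  y1, y2, y3 ≥ 0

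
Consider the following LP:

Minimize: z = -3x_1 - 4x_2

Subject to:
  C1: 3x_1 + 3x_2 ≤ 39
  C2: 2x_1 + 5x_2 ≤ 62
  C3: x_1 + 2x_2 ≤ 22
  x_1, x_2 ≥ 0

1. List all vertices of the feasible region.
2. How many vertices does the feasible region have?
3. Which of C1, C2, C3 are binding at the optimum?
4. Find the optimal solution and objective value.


1. (0, 0), (13, 0), (4, 9), (0, 11)
2. 4
3. C1, C3
4. x_1 = 4, x_2 = 9, z = -48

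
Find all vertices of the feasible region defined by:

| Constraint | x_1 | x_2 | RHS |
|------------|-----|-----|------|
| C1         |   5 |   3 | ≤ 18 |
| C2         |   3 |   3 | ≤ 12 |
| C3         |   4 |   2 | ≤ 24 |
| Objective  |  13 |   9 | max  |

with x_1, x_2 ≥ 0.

(0, 0), (3.6, 0), (3, 1), (0, 4)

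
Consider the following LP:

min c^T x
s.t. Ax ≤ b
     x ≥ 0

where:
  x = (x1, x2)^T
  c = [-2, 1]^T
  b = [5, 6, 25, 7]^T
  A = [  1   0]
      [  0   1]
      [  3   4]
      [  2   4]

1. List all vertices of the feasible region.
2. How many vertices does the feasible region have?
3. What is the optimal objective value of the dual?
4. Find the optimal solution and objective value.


1. (0, 0), (3.5, 0), (0, 1.75)
2. 3
3. -7
4. x1 = 3.5, x2 = 0, z = -7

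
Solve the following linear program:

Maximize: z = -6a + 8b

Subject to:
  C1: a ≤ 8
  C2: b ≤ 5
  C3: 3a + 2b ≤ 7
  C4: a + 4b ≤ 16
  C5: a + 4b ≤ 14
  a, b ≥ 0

Evaluate the objective at each vertex of the feasible region:
  z(0, 0) = 0
  z(2.333, 0) = -14
  z(0, 3.5) = 28  ←
The maximum is at a = 0, b = 3.5.

a = 0, b = 3.5, z = 28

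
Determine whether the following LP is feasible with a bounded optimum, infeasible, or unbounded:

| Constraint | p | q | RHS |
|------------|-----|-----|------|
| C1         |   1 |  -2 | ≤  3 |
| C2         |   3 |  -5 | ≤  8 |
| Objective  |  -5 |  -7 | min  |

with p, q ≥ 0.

Unbounded (objective can decrease without bound)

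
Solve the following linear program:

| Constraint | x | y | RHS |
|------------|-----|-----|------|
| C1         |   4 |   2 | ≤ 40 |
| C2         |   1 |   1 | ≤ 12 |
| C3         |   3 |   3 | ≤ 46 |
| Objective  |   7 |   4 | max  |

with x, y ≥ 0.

Evaluate the objective at each vertex of the feasible region:
  z(0, 0) = 0
  z(10, 0) = 70
  z(8, 4) = 72  ←
  z(0, 12) = 48
The maximum is at x = 8, y = 4.

x = 8, y = 4, z = 72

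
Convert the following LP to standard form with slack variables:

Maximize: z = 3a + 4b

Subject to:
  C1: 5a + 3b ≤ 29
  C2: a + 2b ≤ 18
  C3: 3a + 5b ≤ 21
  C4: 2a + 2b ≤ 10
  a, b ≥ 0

max z = 3a + 4b

s.t.
  5a + 3b + s1 = 29
  a + 2b + s2 = 18
  3a + 5b + s3 = 21
  2a + 2b + s4 = 10
  a, b, s1, s2, s3, s4 ≥ 0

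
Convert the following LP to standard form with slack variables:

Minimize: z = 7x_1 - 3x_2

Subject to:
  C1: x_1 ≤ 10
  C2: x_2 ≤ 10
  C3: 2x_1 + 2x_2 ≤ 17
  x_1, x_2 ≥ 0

min z = 7x_1 - 3x_2

s.t.
  x_1 + s1 = 10
  x_2 + s2 = 10
  2x_1 + 2x_2 + s3 = 17
  x_1, x_2, s1, s2, s3 ≥ 0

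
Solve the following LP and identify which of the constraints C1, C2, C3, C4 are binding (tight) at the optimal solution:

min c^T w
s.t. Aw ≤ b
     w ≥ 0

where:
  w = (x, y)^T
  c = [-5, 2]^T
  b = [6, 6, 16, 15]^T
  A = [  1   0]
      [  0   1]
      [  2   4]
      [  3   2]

At x = 5, y = 0, compute slack b - a·x for each constraint:
  C1: 6 − 5 = 1  (slack)
  C2: 6 − 0 = 6  (slack)
  C3: 16 − 10 = 6  (slack)
  C4: 15 − 15 = 0  (binding)

Optimal: x = 5, y = 0
Binding: C4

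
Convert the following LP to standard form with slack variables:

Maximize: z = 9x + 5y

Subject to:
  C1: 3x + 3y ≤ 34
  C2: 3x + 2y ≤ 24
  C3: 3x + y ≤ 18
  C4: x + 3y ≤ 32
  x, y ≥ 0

max z = 9x + 5y

s.t.
  3x + 3y + s1 = 34
  3x + 2y + s2 = 24
  3x + y + s3 = 18
  x + 3y + s4 = 32
  x, y, s1, s2, s3, s4 ≥ 0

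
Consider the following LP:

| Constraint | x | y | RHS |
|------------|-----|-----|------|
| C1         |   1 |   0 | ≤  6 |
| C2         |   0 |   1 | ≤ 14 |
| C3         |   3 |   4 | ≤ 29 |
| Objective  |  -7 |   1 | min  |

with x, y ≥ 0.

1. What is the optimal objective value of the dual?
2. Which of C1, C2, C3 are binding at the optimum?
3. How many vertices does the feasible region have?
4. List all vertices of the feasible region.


1. -42
2. C1
3. 4
4. (0, 0), (6, 0), (6, 2.75), (0, 7.25)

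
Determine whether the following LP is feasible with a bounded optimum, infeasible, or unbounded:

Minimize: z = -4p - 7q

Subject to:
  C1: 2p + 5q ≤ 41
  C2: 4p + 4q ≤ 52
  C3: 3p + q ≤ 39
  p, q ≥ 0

Feasible with a bounded optimal solution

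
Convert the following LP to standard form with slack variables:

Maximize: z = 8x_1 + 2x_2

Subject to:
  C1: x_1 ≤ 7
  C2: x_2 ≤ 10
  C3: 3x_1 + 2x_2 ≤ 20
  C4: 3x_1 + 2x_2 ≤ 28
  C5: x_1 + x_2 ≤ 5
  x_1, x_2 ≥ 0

max z = 8x_1 + 2x_2

s.t.
  x_1 + s1 = 7
  x_2 + s2 = 10
  3x_1 + 2x_2 + s3 = 20
  3x_1 + 2x_2 + s4 = 28
  x_1 + x_2 + s5 = 5
  x_1, x_2, s1, s2, s3, s4, s5 ≥ 0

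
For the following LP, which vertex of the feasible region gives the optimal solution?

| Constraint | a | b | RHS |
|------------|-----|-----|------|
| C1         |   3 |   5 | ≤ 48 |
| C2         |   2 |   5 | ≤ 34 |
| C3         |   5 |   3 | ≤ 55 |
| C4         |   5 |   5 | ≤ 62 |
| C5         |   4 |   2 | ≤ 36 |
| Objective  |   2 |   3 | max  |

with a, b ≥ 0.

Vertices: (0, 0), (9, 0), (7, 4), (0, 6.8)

Evaluate the objective at each vertex of the feasible region:
  z(0, 0) = 0
  z(9, 0) = 18
  z(7, 4) = 26  ←
  z(0, 6.8) = 20.4
The maximum is at a = 7, b = 4.

(7, 4)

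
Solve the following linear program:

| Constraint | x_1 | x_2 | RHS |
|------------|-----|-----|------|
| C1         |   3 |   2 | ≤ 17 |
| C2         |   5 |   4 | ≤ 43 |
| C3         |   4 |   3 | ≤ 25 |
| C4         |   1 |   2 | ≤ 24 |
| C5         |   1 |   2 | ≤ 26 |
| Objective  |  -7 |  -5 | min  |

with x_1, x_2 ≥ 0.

Evaluate the objective at each vertex of the feasible region:
  z(0, 0) = 0
  z(5.667, 0) = -39.67
  z(1, 7) = -42  ←
  z(0, 8.333) = -41.67
The minimum is at x_1 = 1, x_2 = 7.

x_1 = 1, x_2 = 7, z = -42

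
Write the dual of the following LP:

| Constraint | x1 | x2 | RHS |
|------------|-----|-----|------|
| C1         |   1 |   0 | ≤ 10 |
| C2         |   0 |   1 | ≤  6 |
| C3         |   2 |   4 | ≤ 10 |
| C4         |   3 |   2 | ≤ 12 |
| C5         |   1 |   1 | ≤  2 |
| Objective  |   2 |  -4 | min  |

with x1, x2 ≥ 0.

Primal min cᵀx s.t. Ax ≤ b, x ≥ 0  →  Dual max −bᵀy s.t. Aᵀy ≥ −c, y ≥ 0.

Maximize: z = -10y1 - 6y2 - 10y3 - 12y4 - 2y5

Subject to:
  y1 + 2y3 + 3y4 + y5 ≥ -2
  y2 + 4y3 + 2y4 + y5 ≥ 4
  y1, y2, y3, y4, y5 ≥ 0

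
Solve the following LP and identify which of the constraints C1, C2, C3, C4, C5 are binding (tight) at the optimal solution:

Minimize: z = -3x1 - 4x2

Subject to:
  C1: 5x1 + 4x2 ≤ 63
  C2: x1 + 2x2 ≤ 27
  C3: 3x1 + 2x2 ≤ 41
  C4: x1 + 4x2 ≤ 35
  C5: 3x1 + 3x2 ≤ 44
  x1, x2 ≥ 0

At x1 = 7, x2 = 7, compute slack b - a·x for each constraint:
  C1: 63 − 63 = 0  (binding)
  C2: 27 − 21 = 6  (slack)
  C3: 41 − 35 = 6  (slack)
  C4: 35 − 35 = 0  (binding)
  C5: 44 − 42 = 2  (slack)

Optimal: x1 = 7, x2 = 7
Binding: C1, C4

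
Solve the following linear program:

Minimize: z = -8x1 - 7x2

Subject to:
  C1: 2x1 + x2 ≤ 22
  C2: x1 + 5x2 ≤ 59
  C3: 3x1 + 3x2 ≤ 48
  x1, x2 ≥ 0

Evaluate the objective at each vertex of the feasible region:
  z(0, 0) = 0
  z(11, 0) = -88
  z(6, 10) = -118  ←
  z(5.25, 10.75) = -117.2
  z(0, 11.8) = -82.6
The minimum is at x1 = 6, x2 = 10.

x1 = 6, x2 = 10, z = -118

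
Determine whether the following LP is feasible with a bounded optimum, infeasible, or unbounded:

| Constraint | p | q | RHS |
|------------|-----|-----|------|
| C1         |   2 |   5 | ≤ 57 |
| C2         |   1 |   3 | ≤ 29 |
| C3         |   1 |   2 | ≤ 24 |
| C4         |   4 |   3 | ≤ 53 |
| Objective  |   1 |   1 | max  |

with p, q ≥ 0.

Feasible with a bounded optimal solution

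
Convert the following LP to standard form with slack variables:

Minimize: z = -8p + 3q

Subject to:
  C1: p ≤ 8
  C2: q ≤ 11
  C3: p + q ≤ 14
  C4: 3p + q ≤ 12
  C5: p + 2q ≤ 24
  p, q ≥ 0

min z = -8p + 3q

s.t.
  p + s1 = 8
  q + s2 = 11
  p + q + s3 = 14
  3p + q + s4 = 12
  p + 2q + s5 = 24
  p, q, s1, s2, s3, s4, s5 ≥ 0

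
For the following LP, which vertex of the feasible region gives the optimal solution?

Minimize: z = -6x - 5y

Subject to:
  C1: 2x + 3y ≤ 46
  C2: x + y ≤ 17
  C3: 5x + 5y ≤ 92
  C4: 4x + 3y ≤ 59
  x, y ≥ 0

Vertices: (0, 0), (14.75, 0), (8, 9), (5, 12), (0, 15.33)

Evaluate the objective at each vertex of the feasible region:
  z(0, 0) = 0
  z(14.75, 0) = -88.5
  z(8, 9) = -93  ←
  z(5, 12) = -90
  z(0, 15.33) = -76.67
The minimum is at x = 8, y = 9.

(8, 9)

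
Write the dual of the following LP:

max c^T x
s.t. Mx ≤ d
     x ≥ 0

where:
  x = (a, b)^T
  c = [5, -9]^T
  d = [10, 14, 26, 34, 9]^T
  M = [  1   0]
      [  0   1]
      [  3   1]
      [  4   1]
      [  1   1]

Primal max cᵀx s.t. Ax ≤ b, x ≥ 0  →  Dual min bᵀy s.t. Aᵀy ≥ c, y ≥ 0.

Minimize: z = 10y1 + 14y2 + 26y3 + 34y4 + 9y5

Subject to:
  y1 + 3y3 + 4y4 + y5 ≥ 5
  y2 + y3 + y4 + y5 ≥ -9
  y1, y2, y3, y4, y5 ≥ 0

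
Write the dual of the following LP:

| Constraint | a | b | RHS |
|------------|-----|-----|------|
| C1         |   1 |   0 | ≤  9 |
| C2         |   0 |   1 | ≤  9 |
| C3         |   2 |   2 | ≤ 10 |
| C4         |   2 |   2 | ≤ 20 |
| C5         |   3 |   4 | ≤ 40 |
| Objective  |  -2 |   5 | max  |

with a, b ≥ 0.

Primal max cᵀx s.t. Ax ≤ b, x ≥ 0  →  Dual min bᵀy s.t. Aᵀy ≥ c, y ≥ 0.

Minimize: z = 9y1 + 9y2 + 10y3 + 20y4 + 40y5

Subject to:
  y1 + 2y3 + 2y4 + 3y5 ≥ -2
  y2 + 2y3 + 2y4 + 4y5 ≥ 5
  y1, y2, y3, y4, y5 ≥ 0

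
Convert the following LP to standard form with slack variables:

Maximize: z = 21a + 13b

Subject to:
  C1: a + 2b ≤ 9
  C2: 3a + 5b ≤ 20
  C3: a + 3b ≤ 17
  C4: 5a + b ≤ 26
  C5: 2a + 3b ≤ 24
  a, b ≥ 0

max z = 21a + 13b

s.t.
  a + 2b + s1 = 9
  3a + 5b + s2 = 20
  a + 3b + s3 = 17
  5a + b + s4 = 26
  2a + 3b + s5 = 24
  a, b, s1, s2, s3, s4, s5 ≥ 0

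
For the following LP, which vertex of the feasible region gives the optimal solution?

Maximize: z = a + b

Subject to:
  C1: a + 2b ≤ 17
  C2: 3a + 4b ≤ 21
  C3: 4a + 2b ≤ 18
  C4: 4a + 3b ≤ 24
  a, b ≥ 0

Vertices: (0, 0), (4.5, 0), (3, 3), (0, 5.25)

Evaluate the objective at each vertex of the feasible region:
  z(0, 0) = 0
  z(4.5, 0) = 4.5
  z(3, 3) = 6  ←
  z(0, 5.25) = 5.25
The maximum is at a = 3, b = 3.

(3, 3)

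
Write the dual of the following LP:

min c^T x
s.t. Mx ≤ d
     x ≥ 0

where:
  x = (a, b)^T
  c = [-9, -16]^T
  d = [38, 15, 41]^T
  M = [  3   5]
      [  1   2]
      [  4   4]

Primal min cᵀx s.t. Ax ≤ b, x ≥ 0  →  Dual max −bᵀy s.t. Aᵀy ≥ −c, y ≥ 0.

Maximize: z = -38y1 - 15y2 - 41y3

Subject to:
  3y1 + y2 + 4y3 ≥ 9
  5y1 + 2y2 + 4y3 ≥ 16
  y1, y2, y3 ≥ 0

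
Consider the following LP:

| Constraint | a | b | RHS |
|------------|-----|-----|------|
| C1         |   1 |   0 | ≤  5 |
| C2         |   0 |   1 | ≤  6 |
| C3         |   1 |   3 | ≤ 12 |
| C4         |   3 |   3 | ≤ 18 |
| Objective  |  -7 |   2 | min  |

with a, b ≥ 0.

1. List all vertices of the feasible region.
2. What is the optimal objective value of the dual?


1. (0, 0), (5, 0), (5, 1), (3, 3), (0, 4)
2. -35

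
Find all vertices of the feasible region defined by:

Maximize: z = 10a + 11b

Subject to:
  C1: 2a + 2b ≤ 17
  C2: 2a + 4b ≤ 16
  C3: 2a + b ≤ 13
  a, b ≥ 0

(0, 0), (6.5, 0), (6, 1), (0, 4)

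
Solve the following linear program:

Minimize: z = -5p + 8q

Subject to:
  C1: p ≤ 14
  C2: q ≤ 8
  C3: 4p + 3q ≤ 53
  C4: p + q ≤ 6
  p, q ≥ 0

Evaluate the objective at each vertex of the feasible region:
  z(0, 0) = 0
  z(6, 0) = -30  ←
  z(0, 6) = 48
The minimum is at p = 6, q = 0.

p = 6, q = 0, z = -30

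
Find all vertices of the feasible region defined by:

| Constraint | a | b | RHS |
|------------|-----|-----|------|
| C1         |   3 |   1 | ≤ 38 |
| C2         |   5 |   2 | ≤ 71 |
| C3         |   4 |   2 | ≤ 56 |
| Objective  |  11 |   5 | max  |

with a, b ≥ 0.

(0, 0), (12.67, 0), (10, 8), (0, 28)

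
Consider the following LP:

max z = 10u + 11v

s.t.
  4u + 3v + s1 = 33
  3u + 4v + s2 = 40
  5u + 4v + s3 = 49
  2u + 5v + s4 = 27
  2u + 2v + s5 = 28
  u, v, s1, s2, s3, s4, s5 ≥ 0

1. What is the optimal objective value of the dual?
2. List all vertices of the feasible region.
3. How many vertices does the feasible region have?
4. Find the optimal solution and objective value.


1. 93
2. (0, 0), (8.25, 0), (6, 3), (0, 5.4)
3. 4
4. u = 6, v = 3, z = 93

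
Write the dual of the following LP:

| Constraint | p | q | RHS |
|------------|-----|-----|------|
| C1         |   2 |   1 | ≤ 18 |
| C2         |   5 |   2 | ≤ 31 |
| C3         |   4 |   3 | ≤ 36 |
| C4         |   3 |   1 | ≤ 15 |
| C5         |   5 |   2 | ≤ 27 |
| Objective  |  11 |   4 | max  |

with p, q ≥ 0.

Primal max cᵀx s.t. Ax ≤ b, x ≥ 0  →  Dual min bᵀy s.t. Aᵀy ≥ c, y ≥ 0.

Minimize: z = 18y1 + 31y2 + 36y3 + 15y4 + 27y5

Subject to:
  2y1 + 5y2 + 4y3 + 3y4 + 5y5 ≥ 11
  y1 + 2y2 + 3y3 + y4 + 2y5 ≥ 4
  y1, y2, y3, y4, y5 ≥ 0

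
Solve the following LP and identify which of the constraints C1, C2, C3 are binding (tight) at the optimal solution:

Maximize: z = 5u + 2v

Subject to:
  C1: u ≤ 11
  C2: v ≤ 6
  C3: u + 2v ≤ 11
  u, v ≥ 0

At u = 11, v = 0, compute slack b - a·x for each constraint:
  C1: 11 − 11 = 0  (binding)
  C2: 6 − 0 = 6  (slack)
  C3: 11 − 11 = 0  (binding)

Optimal: u = 11, v = 0
Binding: C1, C3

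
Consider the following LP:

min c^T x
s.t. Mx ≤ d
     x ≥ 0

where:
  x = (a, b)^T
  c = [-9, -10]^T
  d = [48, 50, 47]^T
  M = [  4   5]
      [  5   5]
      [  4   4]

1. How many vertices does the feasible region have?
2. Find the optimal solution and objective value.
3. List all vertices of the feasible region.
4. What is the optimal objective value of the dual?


1. 4
2. a = 2, b = 8, z = -98
3. (0, 0), (10, 0), (2, 8), (0, 9.6)
4. -98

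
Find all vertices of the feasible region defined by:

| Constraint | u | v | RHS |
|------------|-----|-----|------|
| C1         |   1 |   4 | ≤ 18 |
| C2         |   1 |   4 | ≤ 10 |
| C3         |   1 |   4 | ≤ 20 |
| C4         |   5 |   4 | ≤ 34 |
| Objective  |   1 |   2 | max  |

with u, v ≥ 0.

(0, 0), (6.8, 0), (6, 1), (0, 2.5)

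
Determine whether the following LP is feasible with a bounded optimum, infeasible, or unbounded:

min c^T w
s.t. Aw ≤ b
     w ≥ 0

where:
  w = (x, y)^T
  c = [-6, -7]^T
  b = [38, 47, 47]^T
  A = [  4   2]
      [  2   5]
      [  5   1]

Feasible with a bounded optimal solution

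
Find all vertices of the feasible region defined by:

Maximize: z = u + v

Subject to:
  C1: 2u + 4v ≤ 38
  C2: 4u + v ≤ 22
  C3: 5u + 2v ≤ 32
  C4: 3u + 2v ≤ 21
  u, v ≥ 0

(0, 0), (5.5, 0), (4.6, 3.6), (1, 9), (0, 9.5)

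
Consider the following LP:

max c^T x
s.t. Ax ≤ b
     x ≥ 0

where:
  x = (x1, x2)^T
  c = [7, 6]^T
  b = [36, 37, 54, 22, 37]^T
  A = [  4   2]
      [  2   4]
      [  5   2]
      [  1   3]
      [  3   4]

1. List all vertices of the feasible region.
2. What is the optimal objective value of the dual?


1. (0, 0), (9, 0), (7, 4), (4.6, 5.8), (0, 7.333)
2. 73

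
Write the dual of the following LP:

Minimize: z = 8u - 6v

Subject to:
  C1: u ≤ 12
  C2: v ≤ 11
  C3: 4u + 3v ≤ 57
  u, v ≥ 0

Primal min cᵀx s.t. Ax ≤ b, x ≥ 0  →  Dual max −bᵀy s.t. Aᵀy ≥ −c, y ≥ 0.

Maximize: z = -12y1 - 11y2 - 57y3

Subject to:
  y1 + 4y3 ≥ -8
  y2 + 3y3 ≥ 6
  y1, y2, y3 ≥ 0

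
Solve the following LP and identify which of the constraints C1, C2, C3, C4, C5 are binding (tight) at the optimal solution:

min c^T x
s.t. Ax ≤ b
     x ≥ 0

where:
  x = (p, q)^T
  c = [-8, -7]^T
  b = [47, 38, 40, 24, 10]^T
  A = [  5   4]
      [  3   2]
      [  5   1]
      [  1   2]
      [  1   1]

At p = 7, q = 3, compute slack b - a·x for each constraint:
  C1: 47 − 47 = 0  (binding)
  C2: 38 − 27 = 11  (slack)
  C3: 40 − 38 = 2  (slack)
  C4: 24 − 13 = 11  (slack)
  C5: 10 − 10 = 0  (binding)

Optimal: p = 7, q = 3
Binding: C1, C5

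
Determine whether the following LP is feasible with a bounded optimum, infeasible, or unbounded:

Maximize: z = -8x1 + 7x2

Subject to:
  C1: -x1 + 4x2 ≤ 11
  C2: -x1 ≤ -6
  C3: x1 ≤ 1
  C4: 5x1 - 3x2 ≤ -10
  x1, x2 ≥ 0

Infeasible (no feasible solution exists)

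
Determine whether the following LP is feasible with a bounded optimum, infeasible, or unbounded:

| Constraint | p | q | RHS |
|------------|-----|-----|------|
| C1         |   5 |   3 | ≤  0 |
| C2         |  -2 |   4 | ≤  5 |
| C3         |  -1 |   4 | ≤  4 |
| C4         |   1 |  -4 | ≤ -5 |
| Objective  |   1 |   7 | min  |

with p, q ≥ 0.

Infeasible (no feasible solution exists)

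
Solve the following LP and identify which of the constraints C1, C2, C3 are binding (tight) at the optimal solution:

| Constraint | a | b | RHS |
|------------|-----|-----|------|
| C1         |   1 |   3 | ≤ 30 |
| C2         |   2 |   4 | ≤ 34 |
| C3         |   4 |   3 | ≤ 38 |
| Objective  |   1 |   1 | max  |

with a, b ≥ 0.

At a = 5, b = 6, compute slack b - a·x for each constraint:
  C1: 30 − 23 = 7  (slack)
  C2: 34 − 34 = 0  (binding)
  C3: 38 − 38 = 0  (binding)

Optimal: a = 5, b = 6
Binding: C2, C3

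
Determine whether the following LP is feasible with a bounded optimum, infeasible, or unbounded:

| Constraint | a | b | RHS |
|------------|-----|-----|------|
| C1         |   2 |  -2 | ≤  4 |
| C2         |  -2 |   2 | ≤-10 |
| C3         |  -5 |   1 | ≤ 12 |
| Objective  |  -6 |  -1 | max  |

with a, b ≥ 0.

Infeasible (no feasible solution exists)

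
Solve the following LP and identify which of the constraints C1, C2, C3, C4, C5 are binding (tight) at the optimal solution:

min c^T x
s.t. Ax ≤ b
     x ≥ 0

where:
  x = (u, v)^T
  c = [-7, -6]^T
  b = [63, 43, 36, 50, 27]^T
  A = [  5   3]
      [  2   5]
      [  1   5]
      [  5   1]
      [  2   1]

At u = 9, v = 5, compute slack b - a·x for each constraint:
  C1: 63 − 60 = 3  (slack)
  C2: 43 − 43 = 0  (binding)
  C3: 36 − 34 = 2  (slack)
  C4: 50 − 50 = 0  (binding)
  C5: 27 − 23 = 4  (slack)

Optimal: u = 9, v = 5
Binding: C2, C4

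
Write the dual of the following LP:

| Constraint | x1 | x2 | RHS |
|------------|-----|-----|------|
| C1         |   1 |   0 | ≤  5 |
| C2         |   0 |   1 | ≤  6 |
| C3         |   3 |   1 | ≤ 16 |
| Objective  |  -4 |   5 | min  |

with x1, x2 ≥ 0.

Primal min cᵀx s.t. Ax ≤ b, x ≥ 0  →  Dual max −bᵀy s.t. Aᵀy ≥ −c, y ≥ 0.

Maximize: z = -5y1 - 6y2 - 16y3

Subject to:
  y1 + 3y3 ≥ 4
  y2 + y3 ≥ -5
  y1, y2, y3 ≥ 0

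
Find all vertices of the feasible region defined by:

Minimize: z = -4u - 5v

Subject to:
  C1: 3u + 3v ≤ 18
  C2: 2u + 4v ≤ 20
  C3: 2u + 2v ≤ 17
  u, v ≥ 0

(0, 0), (6, 0), (2, 4), (0, 5)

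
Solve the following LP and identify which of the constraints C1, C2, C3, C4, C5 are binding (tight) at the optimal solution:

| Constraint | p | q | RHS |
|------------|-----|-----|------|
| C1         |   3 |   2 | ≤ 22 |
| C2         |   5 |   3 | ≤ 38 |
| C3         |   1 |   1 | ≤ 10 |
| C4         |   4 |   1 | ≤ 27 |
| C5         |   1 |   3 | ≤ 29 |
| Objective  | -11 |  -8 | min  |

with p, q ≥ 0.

At p = 2, q = 8, compute slack b - a·x for each constraint:
  C1: 22 − 22 = 0  (binding)
  C2: 38 − 34 = 4  (slack)
  C3: 10 − 10 = 0  (binding)
  C4: 27 − 16 = 11  (slack)
  C5: 29 − 26 = 3  (slack)

Optimal: p = 2, q = 8
Binding: C1, C3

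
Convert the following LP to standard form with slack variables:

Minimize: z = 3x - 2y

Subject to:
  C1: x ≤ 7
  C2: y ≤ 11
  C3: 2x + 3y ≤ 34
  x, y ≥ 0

min z = 3x - 2y

s.t.
  x + s1 = 7
  y + s2 = 11
  2x + 3y + s3 = 34
  x, y, s1, s2, s3 ≥ 0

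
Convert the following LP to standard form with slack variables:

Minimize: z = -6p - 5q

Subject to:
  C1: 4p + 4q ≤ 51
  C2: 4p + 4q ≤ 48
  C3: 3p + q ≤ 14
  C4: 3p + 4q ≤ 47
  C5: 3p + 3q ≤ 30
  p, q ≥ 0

min z = -6p - 5q

s.t.
  4p + 4q + s1 = 51
  4p + 4q + s2 = 48
  3p + q + s3 = 14
  3p + 4q + s4 = 47
  3p + 3q + s5 = 30
  p, q, s1, s2, s3, s4, s5 ≥ 0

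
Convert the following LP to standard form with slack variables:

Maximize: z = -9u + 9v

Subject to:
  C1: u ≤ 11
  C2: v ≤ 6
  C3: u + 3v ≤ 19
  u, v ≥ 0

max z = -9u + 9v

s.t.
  u + s1 = 11
  v + s2 = 6
  u + 3v + s3 = 19
  u, v, s1, s2, s3 ≥ 0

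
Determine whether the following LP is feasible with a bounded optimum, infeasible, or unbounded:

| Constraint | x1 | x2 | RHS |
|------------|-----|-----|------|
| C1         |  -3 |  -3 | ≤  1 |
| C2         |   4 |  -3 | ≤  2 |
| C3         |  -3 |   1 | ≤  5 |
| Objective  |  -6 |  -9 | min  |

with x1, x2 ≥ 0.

Unbounded (objective can decrease without bound)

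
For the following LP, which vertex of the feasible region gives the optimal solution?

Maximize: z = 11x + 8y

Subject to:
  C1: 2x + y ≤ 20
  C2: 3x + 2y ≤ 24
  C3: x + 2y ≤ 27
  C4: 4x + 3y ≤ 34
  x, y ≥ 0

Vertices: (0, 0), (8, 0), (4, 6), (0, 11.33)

Evaluate the objective at each vertex of the feasible region:
  z(0, 0) = 0
  z(8, 0) = 88
  z(4, 6) = 92  ←
  z(0, 11.33) = 90.67
The maximum is at x = 4, y = 6.

(4, 6)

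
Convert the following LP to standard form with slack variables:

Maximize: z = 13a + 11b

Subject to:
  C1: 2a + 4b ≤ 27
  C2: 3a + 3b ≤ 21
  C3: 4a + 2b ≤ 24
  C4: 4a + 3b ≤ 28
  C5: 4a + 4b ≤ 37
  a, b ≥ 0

max z = 13a + 11b

s.t.
  2a + 4b + s1 = 27
  3a + 3b + s2 = 21
  4a + 2b + s3 = 24
  4a + 3b + s4 = 28
  4a + 4b + s5 = 37
  a, b, s1, s2, s3, s4, s5 ≥ 0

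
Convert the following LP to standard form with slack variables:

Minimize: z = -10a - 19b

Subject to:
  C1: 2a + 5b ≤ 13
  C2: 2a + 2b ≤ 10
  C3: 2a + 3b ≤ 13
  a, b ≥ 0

min z = -10a - 19b

s.t.
  2a + 5b + s1 = 13
  2a + 2b + s2 = 10
  2a + 3b + s3 = 13
  a, b, s1, s2, s3 ≥ 0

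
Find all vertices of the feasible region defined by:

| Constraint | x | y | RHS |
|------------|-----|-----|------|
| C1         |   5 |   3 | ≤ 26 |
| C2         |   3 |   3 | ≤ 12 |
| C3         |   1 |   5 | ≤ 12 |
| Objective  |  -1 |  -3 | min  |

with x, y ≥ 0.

(0, 0), (4, 0), (2, 2), (0, 2.4)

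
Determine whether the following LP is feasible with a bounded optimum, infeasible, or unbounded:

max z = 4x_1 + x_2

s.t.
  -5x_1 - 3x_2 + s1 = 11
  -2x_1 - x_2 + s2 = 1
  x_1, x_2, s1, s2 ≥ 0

Unbounded (objective can increase without bound)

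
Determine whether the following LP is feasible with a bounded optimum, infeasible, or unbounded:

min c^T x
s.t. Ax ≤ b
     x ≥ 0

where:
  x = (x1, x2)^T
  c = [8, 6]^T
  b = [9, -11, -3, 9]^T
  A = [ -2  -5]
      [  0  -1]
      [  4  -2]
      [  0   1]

Infeasible (no feasible solution exists)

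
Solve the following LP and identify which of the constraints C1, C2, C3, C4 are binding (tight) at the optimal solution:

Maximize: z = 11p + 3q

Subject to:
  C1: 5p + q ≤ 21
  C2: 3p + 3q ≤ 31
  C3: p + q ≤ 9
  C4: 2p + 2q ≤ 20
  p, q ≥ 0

At p = 3, q = 6, compute slack b - a·x for each constraint:
  C1: 21 − 21 = 0  (binding)
  C2: 31 − 27 = 4  (slack)
  C3: 9 − 9 = 0  (binding)
  C4: 20 − 18 = 2  (slack)

Optimal: p = 3, q = 6
Binding: C1, C3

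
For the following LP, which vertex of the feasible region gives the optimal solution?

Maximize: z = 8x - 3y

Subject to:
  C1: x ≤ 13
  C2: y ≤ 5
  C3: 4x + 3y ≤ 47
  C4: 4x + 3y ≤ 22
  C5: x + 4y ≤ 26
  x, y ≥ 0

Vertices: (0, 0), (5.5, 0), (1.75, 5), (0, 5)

Evaluate the objective at each vertex of the feasible region:
  z(0, 0) = 0
  z(5.5, 0) = 44  ←
  z(1.75, 5) = -1
  z(0, 5) = -15
The maximum is at x = 5.5, y = 0.

(5.5, 0)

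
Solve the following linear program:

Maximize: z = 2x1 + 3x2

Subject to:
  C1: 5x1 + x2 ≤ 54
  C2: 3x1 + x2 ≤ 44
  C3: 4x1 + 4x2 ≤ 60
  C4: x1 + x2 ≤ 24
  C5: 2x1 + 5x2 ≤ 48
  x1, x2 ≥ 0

Evaluate the objective at each vertex of the feasible region:
  z(0, 0) = 0
  z(10.8, 0) = 21.6
  z(9.75, 5.25) = 35.25
  z(9, 6) = 36  ←
  z(0, 9.6) = 28.8
The maximum is at x1 = 9, x2 = 6.

x1 = 9, x2 = 6, z = 36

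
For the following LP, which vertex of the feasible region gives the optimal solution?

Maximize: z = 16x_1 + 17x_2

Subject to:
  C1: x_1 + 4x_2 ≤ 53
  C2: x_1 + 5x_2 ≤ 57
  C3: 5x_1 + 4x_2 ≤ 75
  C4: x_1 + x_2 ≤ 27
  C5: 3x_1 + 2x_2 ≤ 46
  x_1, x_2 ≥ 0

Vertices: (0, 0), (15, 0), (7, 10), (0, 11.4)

Evaluate the objective at each vertex of the feasible region:
  z(0, 0) = 0
  z(15, 0) = 240
  z(7, 10) = 282  ←
  z(0, 11.4) = 193.8
The maximum is at x_1 = 7, x_2 = 10.

(7, 10)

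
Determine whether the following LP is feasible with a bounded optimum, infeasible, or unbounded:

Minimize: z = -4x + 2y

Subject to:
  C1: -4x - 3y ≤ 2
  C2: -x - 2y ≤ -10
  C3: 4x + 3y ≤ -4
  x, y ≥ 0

Infeasible (no feasible solution exists)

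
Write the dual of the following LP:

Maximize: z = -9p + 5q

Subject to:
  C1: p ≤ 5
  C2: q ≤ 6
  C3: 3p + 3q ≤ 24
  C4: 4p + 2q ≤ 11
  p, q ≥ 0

Primal max cᵀx s.t. Ax ≤ b, x ≥ 0  →  Dual min bᵀy s.t. Aᵀy ≥ c, y ≥ 0.

Minimize: z = 5y1 + 6y2 + 24y3 + 11y4

Subject to:
  y1 + 3y3 + 4y4 ≥ -9
  y2 + 3y3 + 2y4 ≥ 5
  y1, y2, y3, y4 ≥ 0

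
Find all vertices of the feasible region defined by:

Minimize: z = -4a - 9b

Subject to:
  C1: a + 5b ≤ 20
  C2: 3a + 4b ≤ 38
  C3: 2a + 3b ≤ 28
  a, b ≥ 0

(0, 0), (12.67, 0), (10, 2), (0, 4)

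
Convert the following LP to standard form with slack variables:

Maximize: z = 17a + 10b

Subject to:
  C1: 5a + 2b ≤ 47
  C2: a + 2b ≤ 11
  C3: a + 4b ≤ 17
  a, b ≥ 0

max z = 17a + 10b

s.t.
  5a + 2b + s1 = 47
  a + 2b + s2 = 11
  a + 4b + s3 = 17
  a, b, s1, s2, s3 ≥ 0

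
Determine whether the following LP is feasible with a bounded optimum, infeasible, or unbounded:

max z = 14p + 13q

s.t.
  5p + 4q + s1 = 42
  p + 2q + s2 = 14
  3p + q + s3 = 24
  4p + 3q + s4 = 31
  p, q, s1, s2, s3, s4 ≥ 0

Feasible with a bounded optimal solution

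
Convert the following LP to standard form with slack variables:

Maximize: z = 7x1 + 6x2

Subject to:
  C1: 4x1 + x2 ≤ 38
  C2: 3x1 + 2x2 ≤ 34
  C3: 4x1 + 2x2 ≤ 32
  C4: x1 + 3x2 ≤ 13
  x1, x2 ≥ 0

max z = 7x1 + 6x2

s.t.
  4x1 + x2 + s1 = 38
  3x1 + 2x2 + s2 = 34
  4x1 + 2x2 + s3 = 32
  x1 + 3x2 + s4 = 13
  x1, x2, s1, s2, s3, s4 ≥ 0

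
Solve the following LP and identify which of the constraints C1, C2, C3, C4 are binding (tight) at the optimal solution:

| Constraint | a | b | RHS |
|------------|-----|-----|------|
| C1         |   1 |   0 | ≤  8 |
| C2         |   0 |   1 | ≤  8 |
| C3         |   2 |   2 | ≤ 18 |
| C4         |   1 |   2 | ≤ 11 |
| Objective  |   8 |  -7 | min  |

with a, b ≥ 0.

At a = 0, b = 5.5, compute slack b - a·x for each constraint:
  C1: 8 − 0 = 8  (slack)
  C2: 8 − 5.5 = 2.5  (slack)
  C3: 18 − 11 = 7  (slack)
  C4: 11 − 11 = 0  (binding)

Optimal: a = 0, b = 5.5
Binding: C4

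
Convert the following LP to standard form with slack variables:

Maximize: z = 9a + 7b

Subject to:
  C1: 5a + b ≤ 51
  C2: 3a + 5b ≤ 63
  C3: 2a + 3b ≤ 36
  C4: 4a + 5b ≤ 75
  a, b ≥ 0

max z = 9a + 7b

s.t.
  5a + b + s1 = 51
  3a + 5b + s2 = 63
  2a + 3b + s3 = 36
  4a + 5b + s4 = 75
  a, b, s1, s2, s3, s4 ≥ 0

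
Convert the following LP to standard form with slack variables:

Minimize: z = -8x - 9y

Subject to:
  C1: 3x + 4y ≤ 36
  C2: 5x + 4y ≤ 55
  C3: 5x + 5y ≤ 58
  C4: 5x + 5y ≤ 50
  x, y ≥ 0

min z = -8x - 9y

s.t.
  3x + 4y + s1 = 36
  5x + 4y + s2 = 55
  5x + 5y + s3 = 58
  5x + 5y + s4 = 50
  x, y, s1, s2, s3, s4 ≥ 0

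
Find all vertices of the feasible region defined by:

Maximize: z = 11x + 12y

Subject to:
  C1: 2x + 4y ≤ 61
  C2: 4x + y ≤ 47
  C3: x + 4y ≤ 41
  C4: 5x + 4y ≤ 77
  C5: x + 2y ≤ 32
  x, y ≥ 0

(0, 0), (11.75, 0), (10.09, 6.636), (9, 8), (0, 10.25)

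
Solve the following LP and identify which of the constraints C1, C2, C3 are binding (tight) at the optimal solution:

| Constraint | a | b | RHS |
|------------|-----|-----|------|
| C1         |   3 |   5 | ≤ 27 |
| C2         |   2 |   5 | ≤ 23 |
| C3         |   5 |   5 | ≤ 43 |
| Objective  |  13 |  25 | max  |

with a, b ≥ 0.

At a = 4, b = 3, compute slack b - a·x for each constraint:
  C1: 27 − 27 = 0  (binding)
  C2: 23 − 23 = 0  (binding)
  C3: 43 − 35 = 8  (slack)

Optimal: a = 4, b = 3
Binding: C1, C2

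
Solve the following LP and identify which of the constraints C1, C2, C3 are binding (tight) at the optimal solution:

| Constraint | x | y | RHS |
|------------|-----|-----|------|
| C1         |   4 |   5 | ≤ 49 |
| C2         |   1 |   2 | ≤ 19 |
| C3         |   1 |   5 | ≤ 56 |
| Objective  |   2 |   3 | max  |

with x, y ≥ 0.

At x = 1, y = 9, compute slack b - a·x for each constraint:
  C1: 49 − 49 = 0  (binding)
  C2: 19 − 19 = 0  (binding)
  C3: 56 − 46 = 10  (slack)

Optimal: x = 1, y = 9
Binding: C1, C2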